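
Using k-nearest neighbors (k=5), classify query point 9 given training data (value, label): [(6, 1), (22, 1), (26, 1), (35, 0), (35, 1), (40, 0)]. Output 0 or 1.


Distances from query 9:
Point 6 (class 1): distance = 3
Point 22 (class 1): distance = 13
Point 26 (class 1): distance = 17
Point 35 (class 0): distance = 26
Point 35 (class 1): distance = 26
K=5 nearest neighbors: classes = [1, 1, 1, 0, 1]
Votes for class 1: 4 / 5
Majority vote => class 1

1


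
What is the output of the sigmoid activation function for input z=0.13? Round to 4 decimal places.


sigmoid(z) = 1 / (1 + exp(-z))
exp(-(0.13)) = exp(-0.13) = 0.8781
1 + 0.8781 = 1.8781
1 / 1.8781 = 0.5325

0.5325


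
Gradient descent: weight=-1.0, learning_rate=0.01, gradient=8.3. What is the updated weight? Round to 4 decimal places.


w_new = w_old - lr * gradient
= -1.0 - 0.01 * 8.3
= -1.0 - (0.083)
= -1.0830

-1.0830


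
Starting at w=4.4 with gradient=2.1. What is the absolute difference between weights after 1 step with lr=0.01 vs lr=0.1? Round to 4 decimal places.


With lr=0.01: w_new = 4.4 - 0.01 * 2.1 = 4.379
With lr=0.1: w_new = 4.4 - 0.1 * 2.1 = 4.19
Absolute difference = |4.379 - 4.19|
= 0.1890

0.1890


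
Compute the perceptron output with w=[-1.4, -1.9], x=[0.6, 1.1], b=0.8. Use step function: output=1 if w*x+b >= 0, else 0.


z = w . x + b
= -1.4*0.6 + -1.9*1.1 + 0.8
= -0.84 + -2.09 + 0.8
= -2.93 + 0.8
= -2.13
Since z = -2.13 < 0, output = 0

0


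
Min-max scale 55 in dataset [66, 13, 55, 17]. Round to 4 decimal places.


Min = 13, Max = 66
Range = 66 - 13 = 53
Scaled = (x - min) / (max - min)
= (55 - 13) / 53
= 42 / 53
= 0.7925

0.7925


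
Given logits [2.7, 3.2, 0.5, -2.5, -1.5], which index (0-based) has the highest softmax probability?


Softmax is a monotonic transformation, so it preserves the argmax.
We need to find the index of the maximum logit.
Index 0: 2.7
Index 1: 3.2
Index 2: 0.5
Index 3: -2.5
Index 4: -1.5
Maximum logit = 3.2 at index 1

1


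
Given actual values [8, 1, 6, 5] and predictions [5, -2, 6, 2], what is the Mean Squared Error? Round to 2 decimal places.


Differences: [3, 3, 0, 3]
Squared errors: [9, 9, 0, 9]
Sum of squared errors = 27
MSE = 27 / 4 = 6.75

6.75


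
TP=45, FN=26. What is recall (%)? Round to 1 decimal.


Recall = TP / (TP + FN) * 100
= 45 / (45 + 26)
= 45 / 71
= 0.6338
= 63.4%

63.4


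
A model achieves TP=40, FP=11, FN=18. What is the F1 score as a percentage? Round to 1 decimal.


Precision = TP / (TP + FP) = 40 / 51 = 0.7843
Recall = TP / (TP + FN) = 40 / 58 = 0.6897
F1 = 2 * P * R / (P + R)
= 2 * 0.7843 * 0.6897 / (0.7843 + 0.6897)
= 1.0818 / 1.474
= 0.7339
As percentage: 73.4%

73.4


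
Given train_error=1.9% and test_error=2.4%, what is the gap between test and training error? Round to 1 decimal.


Generalization gap = test_error - train_error
= 2.4 - 1.9
= 0.5%
A small gap suggests good generalization.

0.5


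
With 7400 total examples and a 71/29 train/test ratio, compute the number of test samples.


Train samples = 7400 * 71% = 5254
Test samples = 7400 - 5254
= 2146

2146


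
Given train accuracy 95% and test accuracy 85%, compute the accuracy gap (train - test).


Gap = train_accuracy - test_accuracy
= 95 - 85
= 10%
This moderate gap may indicate mild overfitting.

10


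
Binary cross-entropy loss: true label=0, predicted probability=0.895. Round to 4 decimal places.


For y=0: Loss = -log(1-p)
= -log(1 - 0.895)
= -log(0.105)
= -(-2.2538)
= 2.2538

2.2538


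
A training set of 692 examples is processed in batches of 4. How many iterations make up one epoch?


Iterations per epoch = dataset_size / batch_size
= 692 / 4
= 173

173


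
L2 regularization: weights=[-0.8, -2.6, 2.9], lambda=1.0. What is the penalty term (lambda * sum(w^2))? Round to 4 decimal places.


Squaring each weight:
(-0.8)^2 = 0.64
(-2.6)^2 = 6.76
2.9^2 = 8.41
Sum of squares = 15.81
Penalty = 1.0 * 15.81 = 15.8100

15.8100


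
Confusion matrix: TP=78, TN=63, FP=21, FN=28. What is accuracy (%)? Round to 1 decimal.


Accuracy = (TP + TN) / (TP + TN + FP + FN) * 100
= (78 + 63) / (78 + 63 + 21 + 28)
= 141 / 190
= 0.7421
= 74.2%

74.2


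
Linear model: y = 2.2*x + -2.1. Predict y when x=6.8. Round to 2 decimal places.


y = 2.2 * 6.8 + (-2.1)
= 14.96 + (-2.1)
= 12.86

12.86


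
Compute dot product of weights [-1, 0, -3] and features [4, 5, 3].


Element-wise products:
-1 * 4 = -4
0 * 5 = 0
-3 * 3 = -9
Sum = -4 + 0 + -9
= -13

-13


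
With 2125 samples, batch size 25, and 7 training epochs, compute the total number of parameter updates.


Iterations per epoch = 2125 / 25 = 85
Total updates = iterations_per_epoch * epochs
= 85 * 7
= 595

595


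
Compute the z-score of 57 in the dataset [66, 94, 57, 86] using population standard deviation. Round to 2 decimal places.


Mean = (66 + 94 + 57 + 86) / 4 = 75.75
Variance = sum((x_i - mean)^2) / n = 221.1875
Std = sqrt(221.1875) = 14.8724
Z = (x - mean) / std
= (57 - 75.75) / 14.8724
= -18.75 / 14.8724
= -1.26

-1.26


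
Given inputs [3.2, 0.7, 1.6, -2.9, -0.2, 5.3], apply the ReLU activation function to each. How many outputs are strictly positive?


ReLU(x) = max(0, x) for each element:
ReLU(3.2) = 3.2
ReLU(0.7) = 0.7
ReLU(1.6) = 1.6
ReLU(-2.9) = 0
ReLU(-0.2) = 0
ReLU(5.3) = 5.3
Active neurons (>0): 4

4


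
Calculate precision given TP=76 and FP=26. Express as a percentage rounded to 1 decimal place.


Precision = TP / (TP + FP) * 100
= 76 / (76 + 26)
= 76 / 102
= 0.7451
= 74.5%

74.5


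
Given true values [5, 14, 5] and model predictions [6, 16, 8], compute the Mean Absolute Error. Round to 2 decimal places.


Absolute errors: [1, 2, 3]
Sum of absolute errors = 6
MAE = 6 / 3 = 2.00

2.00


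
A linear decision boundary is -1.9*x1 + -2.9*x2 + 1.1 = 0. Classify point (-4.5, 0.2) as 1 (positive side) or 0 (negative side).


Compute -1.9 * -4.5 + -2.9 * 0.2 + 1.1
= 8.55 + -0.58 + 1.1
= 9.07
Since 9.07 >= 0, the point is on the positive side.

1


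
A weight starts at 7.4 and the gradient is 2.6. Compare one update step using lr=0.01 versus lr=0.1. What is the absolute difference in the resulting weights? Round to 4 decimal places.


With lr=0.01: w_new = 7.4 - 0.01 * 2.6 = 7.374
With lr=0.1: w_new = 7.4 - 0.1 * 2.6 = 7.14
Absolute difference = |7.374 - 7.14|
= 0.2340

0.2340


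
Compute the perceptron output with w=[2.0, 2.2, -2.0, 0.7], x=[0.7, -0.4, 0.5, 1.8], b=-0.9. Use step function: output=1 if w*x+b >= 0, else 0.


z = w . x + b
= 2.0*0.7 + 2.2*-0.4 + -2.0*0.5 + 0.7*1.8 + -0.9
= 1.4 + -0.88 + -1.0 + 1.26 + -0.9
= 0.78 + -0.9
= -0.12
Since z = -0.12 < 0, output = 0

0


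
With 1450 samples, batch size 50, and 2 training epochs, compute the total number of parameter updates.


Iterations per epoch = 1450 / 50 = 29
Total updates = iterations_per_epoch * epochs
= 29 * 2
= 58

58


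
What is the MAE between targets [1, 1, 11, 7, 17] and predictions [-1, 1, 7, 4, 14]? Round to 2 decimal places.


Absolute errors: [2, 0, 4, 3, 3]
Sum of absolute errors = 12
MAE = 12 / 5 = 2.40

2.40


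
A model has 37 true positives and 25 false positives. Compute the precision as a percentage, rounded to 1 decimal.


Precision = TP / (TP + FP) * 100
= 37 / (37 + 25)
= 37 / 62
= 0.5968
= 59.7%

59.7


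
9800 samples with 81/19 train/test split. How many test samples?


Train samples = 9800 * 81% = 7938
Test samples = 9800 - 7938
= 1862

1862


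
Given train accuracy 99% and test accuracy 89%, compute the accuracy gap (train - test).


Gap = train_accuracy - test_accuracy
= 99 - 89
= 10%
This moderate gap may indicate mild overfitting.

10


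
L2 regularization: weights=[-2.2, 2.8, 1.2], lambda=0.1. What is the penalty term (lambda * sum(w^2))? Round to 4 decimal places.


Squaring each weight:
(-2.2)^2 = 4.84
2.8^2 = 7.84
1.2^2 = 1.44
Sum of squares = 14.12
Penalty = 0.1 * 14.12 = 1.4120

1.4120


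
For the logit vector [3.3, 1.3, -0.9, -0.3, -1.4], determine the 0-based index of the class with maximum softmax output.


Softmax is a monotonic transformation, so it preserves the argmax.
We need to find the index of the maximum logit.
Index 0: 3.3
Index 1: 1.3
Index 2: -0.9
Index 3: -0.3
Index 4: -1.4
Maximum logit = 3.3 at index 0

0


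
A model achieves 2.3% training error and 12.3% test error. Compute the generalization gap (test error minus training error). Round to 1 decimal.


Generalization gap = test_error - train_error
= 12.3 - 2.3
= 10.0%
A moderate gap.

10.0


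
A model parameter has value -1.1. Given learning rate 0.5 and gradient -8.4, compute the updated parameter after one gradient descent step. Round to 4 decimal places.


w_new = w_old - lr * gradient
= -1.1 - 0.5 * -8.4
= -1.1 - (-4.2)
= 3.1000

3.1000


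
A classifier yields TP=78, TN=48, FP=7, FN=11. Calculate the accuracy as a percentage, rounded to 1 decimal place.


Accuracy = (TP + TN) / (TP + TN + FP + FN) * 100
= (78 + 48) / (78 + 48 + 7 + 11)
= 126 / 144
= 0.875
= 87.5%

87.5


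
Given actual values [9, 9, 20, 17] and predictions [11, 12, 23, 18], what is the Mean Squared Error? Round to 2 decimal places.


Differences: [-2, -3, -3, -1]
Squared errors: [4, 9, 9, 1]
Sum of squared errors = 23
MSE = 23 / 4 = 5.75

5.75


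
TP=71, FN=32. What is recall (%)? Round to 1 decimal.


Recall = TP / (TP + FN) * 100
= 71 / (71 + 32)
= 71 / 103
= 0.6893
= 68.9%

68.9


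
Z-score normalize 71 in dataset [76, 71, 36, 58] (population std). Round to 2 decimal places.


Mean = (76 + 71 + 36 + 58) / 4 = 60.25
Variance = sum((x_i - mean)^2) / n = 239.1875
Std = sqrt(239.1875) = 15.4657
Z = (x - mean) / std
= (71 - 60.25) / 15.4657
= 10.75 / 15.4657
= 0.70

0.70


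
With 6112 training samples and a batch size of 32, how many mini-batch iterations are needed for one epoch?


Iterations per epoch = dataset_size / batch_size
= 6112 / 32
= 191

191


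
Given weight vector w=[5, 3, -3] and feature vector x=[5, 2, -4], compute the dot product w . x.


Element-wise products:
5 * 5 = 25
3 * 2 = 6
-3 * -4 = 12
Sum = 25 + 6 + 12
= 43

43


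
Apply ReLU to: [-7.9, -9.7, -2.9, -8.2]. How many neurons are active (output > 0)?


ReLU(x) = max(0, x) for each element:
ReLU(-7.9) = 0
ReLU(-9.7) = 0
ReLU(-2.9) = 0
ReLU(-8.2) = 0
Active neurons (>0): 0

0


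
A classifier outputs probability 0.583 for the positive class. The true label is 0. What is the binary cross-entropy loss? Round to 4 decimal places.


For y=0: Loss = -log(1-p)
= -log(1 - 0.583)
= -log(0.417)
= -(-0.8747)
= 0.8747

0.8747


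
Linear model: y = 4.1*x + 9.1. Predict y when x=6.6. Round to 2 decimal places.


y = 4.1 * 6.6 + (9.1)
= 27.06 + (9.1)
= 36.16

36.16


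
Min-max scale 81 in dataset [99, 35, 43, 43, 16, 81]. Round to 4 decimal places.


Min = 16, Max = 99
Range = 99 - 16 = 83
Scaled = (x - min) / (max - min)
= (81 - 16) / 83
= 65 / 83
= 0.7831

0.7831


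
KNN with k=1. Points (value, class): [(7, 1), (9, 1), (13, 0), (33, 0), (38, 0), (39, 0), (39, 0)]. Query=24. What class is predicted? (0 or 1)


Distances from query 24:
Point 33 (class 0): distance = 9
K=1 nearest neighbors: classes = [0]
Votes for class 1: 0 / 1
Majority vote => class 0

0


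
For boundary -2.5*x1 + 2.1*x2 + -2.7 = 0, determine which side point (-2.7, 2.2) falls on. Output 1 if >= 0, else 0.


Compute -2.5 * -2.7 + 2.1 * 2.2 + -2.7
= 6.75 + 4.62 + -2.7
= 8.67
Since 8.67 >= 0, the point is on the positive side.

1


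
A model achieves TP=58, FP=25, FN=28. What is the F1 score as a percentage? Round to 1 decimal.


Precision = TP / (TP + FP) = 58 / 83 = 0.6988
Recall = TP / (TP + FN) = 58 / 86 = 0.6744
F1 = 2 * P * R / (P + R)
= 2 * 0.6988 * 0.6744 / (0.6988 + 0.6744)
= 0.9426 / 1.3732
= 0.6864
As percentage: 68.6%

68.6


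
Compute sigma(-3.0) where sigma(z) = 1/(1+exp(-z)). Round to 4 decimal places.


sigmoid(z) = 1 / (1 + exp(-z))
exp(-(-3.0)) = exp(3.0) = 20.0855
1 + 20.0855 = 21.0855
1 / 21.0855 = 0.0474

0.0474


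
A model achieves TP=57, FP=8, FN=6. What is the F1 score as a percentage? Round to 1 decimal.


Precision = TP / (TP + FP) = 57 / 65 = 0.8769
Recall = TP / (TP + FN) = 57 / 63 = 0.9048
F1 = 2 * P * R / (P + R)
= 2 * 0.8769 * 0.9048 / (0.8769 + 0.9048)
= 1.5868 / 1.7817
= 0.8906
As percentage: 89.1%

89.1


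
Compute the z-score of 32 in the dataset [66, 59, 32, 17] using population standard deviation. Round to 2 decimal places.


Mean = (66 + 59 + 32 + 17) / 4 = 43.5
Variance = sum((x_i - mean)^2) / n = 395.25
Std = sqrt(395.25) = 19.8809
Z = (x - mean) / std
= (32 - 43.5) / 19.8809
= -11.5 / 19.8809
= -0.58

-0.58


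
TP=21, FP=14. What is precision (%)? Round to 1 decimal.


Precision = TP / (TP + FP) * 100
= 21 / (21 + 14)
= 21 / 35
= 0.6
= 60.0%

60.0


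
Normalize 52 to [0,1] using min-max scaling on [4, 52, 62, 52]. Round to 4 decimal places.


Min = 4, Max = 62
Range = 62 - 4 = 58
Scaled = (x - min) / (max - min)
= (52 - 4) / 58
= 48 / 58
= 0.8276

0.8276


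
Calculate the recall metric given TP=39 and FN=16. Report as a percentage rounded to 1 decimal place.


Recall = TP / (TP + FN) * 100
= 39 / (39 + 16)
= 39 / 55
= 0.7091
= 70.9%

70.9


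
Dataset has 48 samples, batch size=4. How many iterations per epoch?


Iterations per epoch = dataset_size / batch_size
= 48 / 4
= 12

12


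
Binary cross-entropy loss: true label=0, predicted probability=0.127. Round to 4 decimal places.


For y=0: Loss = -log(1-p)
= -log(1 - 0.127)
= -log(0.873)
= -(-0.1358)
= 0.1358

0.1358


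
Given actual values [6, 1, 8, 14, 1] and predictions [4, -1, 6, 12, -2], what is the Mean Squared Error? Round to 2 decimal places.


Differences: [2, 2, 2, 2, 3]
Squared errors: [4, 4, 4, 4, 9]
Sum of squared errors = 25
MSE = 25 / 5 = 5.00

5.00


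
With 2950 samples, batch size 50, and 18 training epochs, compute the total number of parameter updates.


Iterations per epoch = 2950 / 50 = 59
Total updates = iterations_per_epoch * epochs
= 59 * 18
= 1062

1062


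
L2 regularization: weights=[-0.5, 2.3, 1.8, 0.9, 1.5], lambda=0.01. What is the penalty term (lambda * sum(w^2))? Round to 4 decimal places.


Squaring each weight:
(-0.5)^2 = 0.25
2.3^2 = 5.29
1.8^2 = 3.24
0.9^2 = 0.81
1.5^2 = 2.25
Sum of squares = 11.84
Penalty = 0.01 * 11.84 = 0.1184

0.1184


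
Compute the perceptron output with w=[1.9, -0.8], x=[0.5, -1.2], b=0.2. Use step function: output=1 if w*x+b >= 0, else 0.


z = w . x + b
= 1.9*0.5 + -0.8*-1.2 + 0.2
= 0.95 + 0.96 + 0.2
= 1.91 + 0.2
= 2.11
Since z = 2.11 >= 0, output = 1

1


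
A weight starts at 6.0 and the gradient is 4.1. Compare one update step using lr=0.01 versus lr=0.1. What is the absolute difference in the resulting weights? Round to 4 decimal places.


With lr=0.01: w_new = 6.0 - 0.01 * 4.1 = 5.959
With lr=0.1: w_new = 6.0 - 0.1 * 4.1 = 5.59
Absolute difference = |5.959 - 5.59|
= 0.3690

0.3690


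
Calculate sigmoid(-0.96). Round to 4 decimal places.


sigmoid(z) = 1 / (1 + exp(-z))
exp(-(-0.96)) = exp(0.96) = 2.6117
1 + 2.6117 = 3.6117
1 / 3.6117 = 0.2769

0.2769


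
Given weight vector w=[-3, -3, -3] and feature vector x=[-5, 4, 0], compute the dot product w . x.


Element-wise products:
-3 * -5 = 15
-3 * 4 = -12
-3 * 0 = 0
Sum = 15 + -12 + 0
= 3

3


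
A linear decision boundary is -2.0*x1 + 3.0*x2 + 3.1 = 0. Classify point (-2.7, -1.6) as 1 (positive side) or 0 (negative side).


Compute -2.0 * -2.7 + 3.0 * -1.6 + 3.1
= 5.4 + -4.8 + 3.1
= 3.7
Since 3.7 >= 0, the point is on the positive side.

1


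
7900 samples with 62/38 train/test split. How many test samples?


Train samples = 7900 * 62% = 4898
Test samples = 7900 - 4898
= 3002

3002


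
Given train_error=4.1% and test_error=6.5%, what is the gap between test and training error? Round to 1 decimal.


Generalization gap = test_error - train_error
= 6.5 - 4.1
= 2.4%
A moderate gap.

2.4


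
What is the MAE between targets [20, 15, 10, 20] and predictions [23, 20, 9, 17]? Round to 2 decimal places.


Absolute errors: [3, 5, 1, 3]
Sum of absolute errors = 12
MAE = 12 / 4 = 3.00

3.00


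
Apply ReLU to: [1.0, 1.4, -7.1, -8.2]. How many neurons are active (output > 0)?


ReLU(x) = max(0, x) for each element:
ReLU(1.0) = 1.0
ReLU(1.4) = 1.4
ReLU(-7.1) = 0
ReLU(-8.2) = 0
Active neurons (>0): 2

2


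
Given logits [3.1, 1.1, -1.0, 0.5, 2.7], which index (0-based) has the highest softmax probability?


Softmax is a monotonic transformation, so it preserves the argmax.
We need to find the index of the maximum logit.
Index 0: 3.1
Index 1: 1.1
Index 2: -1.0
Index 3: 0.5
Index 4: 2.7
Maximum logit = 3.1 at index 0

0


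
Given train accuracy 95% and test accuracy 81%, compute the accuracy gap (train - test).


Gap = train_accuracy - test_accuracy
= 95 - 81
= 14%
This gap suggests the model is overfitting.

14


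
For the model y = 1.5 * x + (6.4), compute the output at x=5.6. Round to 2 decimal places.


y = 1.5 * 5.6 + (6.4)
= 8.4 + (6.4)
= 14.80

14.80


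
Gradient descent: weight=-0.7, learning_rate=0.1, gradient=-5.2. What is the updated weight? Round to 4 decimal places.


w_new = w_old - lr * gradient
= -0.7 - 0.1 * -5.2
= -0.7 - (-0.52)
= -0.1800

-0.1800


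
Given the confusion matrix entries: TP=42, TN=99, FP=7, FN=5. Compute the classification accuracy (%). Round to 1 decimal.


Accuracy = (TP + TN) / (TP + TN + FP + FN) * 100
= (42 + 99) / (42 + 99 + 7 + 5)
= 141 / 153
= 0.9216
= 92.2%

92.2


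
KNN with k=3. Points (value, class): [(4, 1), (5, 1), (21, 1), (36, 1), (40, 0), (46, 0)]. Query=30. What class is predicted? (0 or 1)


Distances from query 30:
Point 36 (class 1): distance = 6
Point 21 (class 1): distance = 9
Point 40 (class 0): distance = 10
K=3 nearest neighbors: classes = [1, 1, 0]
Votes for class 1: 2 / 3
Majority vote => class 1

1


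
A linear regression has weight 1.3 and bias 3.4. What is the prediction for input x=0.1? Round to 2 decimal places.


y = 1.3 * 0.1 + (3.4)
= 0.13 + (3.4)
= 3.53

3.53


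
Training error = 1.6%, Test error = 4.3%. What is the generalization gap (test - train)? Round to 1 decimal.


Generalization gap = test_error - train_error
= 4.3 - 1.6
= 2.7%
A moderate gap.

2.7


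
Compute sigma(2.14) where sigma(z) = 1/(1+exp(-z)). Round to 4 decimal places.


sigmoid(z) = 1 / (1 + exp(-z))
exp(-(2.14)) = exp(-2.14) = 0.1177
1 + 0.1177 = 1.1177
1 / 1.1177 = 0.8947

0.8947


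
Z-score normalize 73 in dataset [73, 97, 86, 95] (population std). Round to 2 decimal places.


Mean = (73 + 97 + 86 + 95) / 4 = 87.75
Variance = sum((x_i - mean)^2) / n = 89.6875
Std = sqrt(89.6875) = 9.4703
Z = (x - mean) / std
= (73 - 87.75) / 9.4703
= -14.75 / 9.4703
= -1.56

-1.56


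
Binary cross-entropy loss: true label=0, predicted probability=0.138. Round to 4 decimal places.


For y=0: Loss = -log(1-p)
= -log(1 - 0.138)
= -log(0.862)
= -(-0.1485)
= 0.1485

0.1485


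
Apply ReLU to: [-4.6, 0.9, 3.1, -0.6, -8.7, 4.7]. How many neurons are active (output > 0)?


ReLU(x) = max(0, x) for each element:
ReLU(-4.6) = 0
ReLU(0.9) = 0.9
ReLU(3.1) = 3.1
ReLU(-0.6) = 0
ReLU(-8.7) = 0
ReLU(4.7) = 4.7
Active neurons (>0): 3

3


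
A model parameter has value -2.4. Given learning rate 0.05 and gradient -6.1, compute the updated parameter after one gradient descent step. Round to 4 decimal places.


w_new = w_old - lr * gradient
= -2.4 - 0.05 * -6.1
= -2.4 - (-0.305)
= -2.0950

-2.0950


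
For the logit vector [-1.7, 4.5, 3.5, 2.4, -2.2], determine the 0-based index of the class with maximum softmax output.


Softmax is a monotonic transformation, so it preserves the argmax.
We need to find the index of the maximum logit.
Index 0: -1.7
Index 1: 4.5
Index 2: 3.5
Index 3: 2.4
Index 4: -2.2
Maximum logit = 4.5 at index 1

1


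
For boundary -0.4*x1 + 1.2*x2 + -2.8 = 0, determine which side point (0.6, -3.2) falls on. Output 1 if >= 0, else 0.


Compute -0.4 * 0.6 + 1.2 * -3.2 + -2.8
= -0.24 + -3.84 + -2.8
= -6.88
Since -6.88 < 0, the point is on the negative side.

0


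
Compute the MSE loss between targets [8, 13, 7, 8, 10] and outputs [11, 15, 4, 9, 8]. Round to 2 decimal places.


Differences: [-3, -2, 3, -1, 2]
Squared errors: [9, 4, 9, 1, 4]
Sum of squared errors = 27
MSE = 27 / 5 = 5.40

5.40


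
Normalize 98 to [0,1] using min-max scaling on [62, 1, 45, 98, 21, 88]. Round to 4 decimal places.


Min = 1, Max = 98
Range = 98 - 1 = 97
Scaled = (x - min) / (max - min)
= (98 - 1) / 97
= 97 / 97
= 1.0000

1.0000


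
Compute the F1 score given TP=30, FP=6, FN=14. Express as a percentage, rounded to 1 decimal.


Precision = TP / (TP + FP) = 30 / 36 = 0.8333
Recall = TP / (TP + FN) = 30 / 44 = 0.6818
F1 = 2 * P * R / (P + R)
= 2 * 0.8333 * 0.6818 / (0.8333 + 0.6818)
= 1.1364 / 1.5152
= 0.75
As percentage: 75.0%

75.0


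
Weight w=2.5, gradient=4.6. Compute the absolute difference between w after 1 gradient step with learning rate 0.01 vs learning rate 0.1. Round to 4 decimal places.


With lr=0.01: w_new = 2.5 - 0.01 * 4.6 = 2.454
With lr=0.1: w_new = 2.5 - 0.1 * 4.6 = 2.04
Absolute difference = |2.454 - 2.04|
= 0.4140

0.4140


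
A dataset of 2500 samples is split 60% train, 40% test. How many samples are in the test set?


Train samples = 2500 * 60% = 1500
Test samples = 2500 - 1500
= 1000

1000


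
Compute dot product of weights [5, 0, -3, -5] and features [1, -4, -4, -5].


Element-wise products:
5 * 1 = 5
0 * -4 = 0
-3 * -4 = 12
-5 * -5 = 25
Sum = 5 + 0 + 12 + 25
= 42

42


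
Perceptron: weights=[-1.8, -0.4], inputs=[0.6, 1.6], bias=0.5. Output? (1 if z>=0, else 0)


z = w . x + b
= -1.8*0.6 + -0.4*1.6 + 0.5
= -1.08 + -0.64 + 0.5
= -1.72 + 0.5
= -1.22
Since z = -1.22 < 0, output = 0

0


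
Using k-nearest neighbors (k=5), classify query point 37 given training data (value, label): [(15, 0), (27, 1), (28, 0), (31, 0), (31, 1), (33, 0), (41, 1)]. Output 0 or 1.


Distances from query 37:
Point 33 (class 0): distance = 4
Point 41 (class 1): distance = 4
Point 31 (class 0): distance = 6
Point 31 (class 1): distance = 6
Point 28 (class 0): distance = 9
K=5 nearest neighbors: classes = [0, 1, 0, 1, 0]
Votes for class 1: 2 / 5
Majority vote => class 0

0


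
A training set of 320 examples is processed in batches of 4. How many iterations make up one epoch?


Iterations per epoch = dataset_size / batch_size
= 320 / 4
= 80

80


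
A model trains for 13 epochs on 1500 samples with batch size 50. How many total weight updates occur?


Iterations per epoch = 1500 / 50 = 30
Total updates = iterations_per_epoch * epochs
= 30 * 13
= 390

390


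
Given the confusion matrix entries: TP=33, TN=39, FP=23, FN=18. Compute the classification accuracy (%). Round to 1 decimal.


Accuracy = (TP + TN) / (TP + TN + FP + FN) * 100
= (33 + 39) / (33 + 39 + 23 + 18)
= 72 / 113
= 0.6372
= 63.7%

63.7


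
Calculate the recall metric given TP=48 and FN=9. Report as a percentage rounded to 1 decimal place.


Recall = TP / (TP + FN) * 100
= 48 / (48 + 9)
= 48 / 57
= 0.8421
= 84.2%

84.2


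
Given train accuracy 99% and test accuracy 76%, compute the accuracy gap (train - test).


Gap = train_accuracy - test_accuracy
= 99 - 76
= 23%
This large gap strongly indicates overfitting.

23


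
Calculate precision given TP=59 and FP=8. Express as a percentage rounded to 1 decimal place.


Precision = TP / (TP + FP) * 100
= 59 / (59 + 8)
= 59 / 67
= 0.8806
= 88.1%

88.1


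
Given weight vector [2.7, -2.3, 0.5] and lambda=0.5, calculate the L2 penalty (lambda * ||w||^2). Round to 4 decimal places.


Squaring each weight:
2.7^2 = 7.29
(-2.3)^2 = 5.29
0.5^2 = 0.25
Sum of squares = 12.83
Penalty = 0.5 * 12.83 = 6.4150

6.4150


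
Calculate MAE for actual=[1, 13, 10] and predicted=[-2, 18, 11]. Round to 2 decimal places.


Absolute errors: [3, 5, 1]
Sum of absolute errors = 9
MAE = 9 / 3 = 3.00

3.00


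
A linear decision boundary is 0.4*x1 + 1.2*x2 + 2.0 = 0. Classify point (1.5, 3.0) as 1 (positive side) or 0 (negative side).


Compute 0.4 * 1.5 + 1.2 * 3.0 + 2.0
= 0.6 + 3.6 + 2.0
= 6.2
Since 6.2 >= 0, the point is on the positive side.

1


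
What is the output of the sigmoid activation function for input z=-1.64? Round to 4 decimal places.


sigmoid(z) = 1 / (1 + exp(-z))
exp(-(-1.64)) = exp(1.64) = 5.1552
1 + 5.1552 = 6.1552
1 / 6.1552 = 0.1625

0.1625


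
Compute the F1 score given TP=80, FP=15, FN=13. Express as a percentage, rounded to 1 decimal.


Precision = TP / (TP + FP) = 80 / 95 = 0.8421
Recall = TP / (TP + FN) = 80 / 93 = 0.8602
F1 = 2 * P * R / (P + R)
= 2 * 0.8421 * 0.8602 / (0.8421 + 0.8602)
= 1.4488 / 1.7023
= 0.8511
As percentage: 85.1%

85.1


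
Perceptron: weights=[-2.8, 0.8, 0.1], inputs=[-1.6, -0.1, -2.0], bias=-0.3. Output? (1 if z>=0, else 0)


z = w . x + b
= -2.8*-1.6 + 0.8*-0.1 + 0.1*-2.0 + -0.3
= 4.48 + -0.08 + -0.2 + -0.3
= 4.2 + -0.3
= 3.9
Since z = 3.9 >= 0, output = 1

1


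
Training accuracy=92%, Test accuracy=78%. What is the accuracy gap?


Gap = train_accuracy - test_accuracy
= 92 - 78
= 14%
This gap suggests the model is overfitting.

14


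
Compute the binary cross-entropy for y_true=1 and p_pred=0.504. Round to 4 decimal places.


For y=1: Loss = -log(p)
= -log(0.504)
= -(-0.6852)
= 0.6852

0.6852


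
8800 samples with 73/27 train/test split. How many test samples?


Train samples = 8800 * 73% = 6424
Test samples = 8800 - 6424
= 2376

2376


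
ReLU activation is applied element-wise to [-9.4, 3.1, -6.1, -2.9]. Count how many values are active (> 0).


ReLU(x) = max(0, x) for each element:
ReLU(-9.4) = 0
ReLU(3.1) = 3.1
ReLU(-6.1) = 0
ReLU(-2.9) = 0
Active neurons (>0): 1

1


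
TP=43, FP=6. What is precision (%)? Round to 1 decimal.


Precision = TP / (TP + FP) * 100
= 43 / (43 + 6)
= 43 / 49
= 0.8776
= 87.8%

87.8


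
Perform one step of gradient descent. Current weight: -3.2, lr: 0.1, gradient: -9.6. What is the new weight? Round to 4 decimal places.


w_new = w_old - lr * gradient
= -3.2 - 0.1 * -9.6
= -3.2 - (-0.96)
= -2.2400

-2.2400


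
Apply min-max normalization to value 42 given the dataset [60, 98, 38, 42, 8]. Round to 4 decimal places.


Min = 8, Max = 98
Range = 98 - 8 = 90
Scaled = (x - min) / (max - min)
= (42 - 8) / 90
= 34 / 90
= 0.3778

0.3778


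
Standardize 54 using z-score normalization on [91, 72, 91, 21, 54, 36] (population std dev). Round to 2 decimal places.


Mean = (91 + 72 + 91 + 21 + 54 + 36) / 6 = 60.8333
Variance = sum((x_i - mean)^2) / n = 699.1389
Std = sqrt(699.1389) = 26.4412
Z = (x - mean) / std
= (54 - 60.8333) / 26.4412
= -6.8333 / 26.4412
= -0.26

-0.26


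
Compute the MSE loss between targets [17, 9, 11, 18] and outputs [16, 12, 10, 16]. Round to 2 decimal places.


Differences: [1, -3, 1, 2]
Squared errors: [1, 9, 1, 4]
Sum of squared errors = 15
MSE = 15 / 4 = 3.75

3.75


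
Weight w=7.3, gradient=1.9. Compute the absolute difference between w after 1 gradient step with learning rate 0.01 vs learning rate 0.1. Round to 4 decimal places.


With lr=0.01: w_new = 7.3 - 0.01 * 1.9 = 7.281
With lr=0.1: w_new = 7.3 - 0.1 * 1.9 = 7.11
Absolute difference = |7.281 - 7.11|
= 0.1710

0.1710


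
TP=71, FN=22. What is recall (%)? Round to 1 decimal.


Recall = TP / (TP + FN) * 100
= 71 / (71 + 22)
= 71 / 93
= 0.7634
= 76.3%

76.3


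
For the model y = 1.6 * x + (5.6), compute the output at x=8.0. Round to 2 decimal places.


y = 1.6 * 8.0 + (5.6)
= 12.8 + (5.6)
= 18.40

18.40


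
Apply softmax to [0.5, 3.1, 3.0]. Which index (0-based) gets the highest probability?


Softmax is a monotonic transformation, so it preserves the argmax.
We need to find the index of the maximum logit.
Index 0: 0.5
Index 1: 3.1
Index 2: 3.0
Maximum logit = 3.1 at index 1

1


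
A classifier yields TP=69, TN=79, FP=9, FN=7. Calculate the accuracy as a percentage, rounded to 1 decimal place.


Accuracy = (TP + TN) / (TP + TN + FP + FN) * 100
= (69 + 79) / (69 + 79 + 9 + 7)
= 148 / 164
= 0.9024
= 90.2%

90.2


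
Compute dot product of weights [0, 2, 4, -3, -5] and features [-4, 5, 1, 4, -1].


Element-wise products:
0 * -4 = 0
2 * 5 = 10
4 * 1 = 4
-3 * 4 = -12
-5 * -1 = 5
Sum = 0 + 10 + 4 + -12 + 5
= 7

7


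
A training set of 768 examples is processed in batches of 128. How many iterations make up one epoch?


Iterations per epoch = dataset_size / batch_size
= 768 / 128
= 6

6


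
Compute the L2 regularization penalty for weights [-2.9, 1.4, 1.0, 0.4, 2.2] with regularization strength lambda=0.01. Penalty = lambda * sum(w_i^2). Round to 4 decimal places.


Squaring each weight:
(-2.9)^2 = 8.41
1.4^2 = 1.96
1.0^2 = 1.0
0.4^2 = 0.16
2.2^2 = 4.84
Sum of squares = 16.37
Penalty = 0.01 * 16.37 = 0.1637

0.1637


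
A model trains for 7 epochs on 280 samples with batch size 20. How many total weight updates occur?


Iterations per epoch = 280 / 20 = 14
Total updates = iterations_per_epoch * epochs
= 14 * 7
= 98

98


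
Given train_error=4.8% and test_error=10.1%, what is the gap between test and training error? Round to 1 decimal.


Generalization gap = test_error - train_error
= 10.1 - 4.8
= 5.3%
A moderate gap.

5.3


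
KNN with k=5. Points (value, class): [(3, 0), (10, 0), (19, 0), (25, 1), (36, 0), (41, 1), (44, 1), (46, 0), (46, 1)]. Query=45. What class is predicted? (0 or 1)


Distances from query 45:
Point 46 (class 0): distance = 1
Point 44 (class 1): distance = 1
Point 46 (class 1): distance = 1
Point 41 (class 1): distance = 4
Point 36 (class 0): distance = 9
K=5 nearest neighbors: classes = [0, 1, 1, 1, 0]
Votes for class 1: 3 / 5
Majority vote => class 1

1


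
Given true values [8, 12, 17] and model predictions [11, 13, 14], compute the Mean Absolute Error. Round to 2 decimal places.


Absolute errors: [3, 1, 3]
Sum of absolute errors = 7
MAE = 7 / 3 = 2.33

2.33


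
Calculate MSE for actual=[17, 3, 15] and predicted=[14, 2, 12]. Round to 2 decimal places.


Differences: [3, 1, 3]
Squared errors: [9, 1, 9]
Sum of squared errors = 19
MSE = 19 / 3 = 6.33

6.33


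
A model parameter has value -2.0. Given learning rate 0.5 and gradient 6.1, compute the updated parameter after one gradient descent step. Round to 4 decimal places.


w_new = w_old - lr * gradient
= -2.0 - 0.5 * 6.1
= -2.0 - (3.05)
= -5.0500

-5.0500


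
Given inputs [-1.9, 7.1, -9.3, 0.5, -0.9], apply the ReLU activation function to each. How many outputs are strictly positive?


ReLU(x) = max(0, x) for each element:
ReLU(-1.9) = 0
ReLU(7.1) = 7.1
ReLU(-9.3) = 0
ReLU(0.5) = 0.5
ReLU(-0.9) = 0
Active neurons (>0): 2

2


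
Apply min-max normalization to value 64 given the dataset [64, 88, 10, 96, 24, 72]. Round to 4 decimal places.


Min = 10, Max = 96
Range = 96 - 10 = 86
Scaled = (x - min) / (max - min)
= (64 - 10) / 86
= 54 / 86
= 0.6279

0.6279


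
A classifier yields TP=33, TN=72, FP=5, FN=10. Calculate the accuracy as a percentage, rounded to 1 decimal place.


Accuracy = (TP + TN) / (TP + TN + FP + FN) * 100
= (33 + 72) / (33 + 72 + 5 + 10)
= 105 / 120
= 0.875
= 87.5%

87.5


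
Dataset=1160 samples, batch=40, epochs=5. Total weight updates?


Iterations per epoch = 1160 / 40 = 29
Total updates = iterations_per_epoch * epochs
= 29 * 5
= 145

145


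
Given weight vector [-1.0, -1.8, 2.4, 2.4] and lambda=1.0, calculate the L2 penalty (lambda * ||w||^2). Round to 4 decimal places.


Squaring each weight:
(-1.0)^2 = 1.0
(-1.8)^2 = 3.24
2.4^2 = 5.76
2.4^2 = 5.76
Sum of squares = 15.76
Penalty = 1.0 * 15.76 = 15.7600

15.7600


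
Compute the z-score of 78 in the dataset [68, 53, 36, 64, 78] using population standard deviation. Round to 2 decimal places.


Mean = (68 + 53 + 36 + 64 + 78) / 5 = 59.8
Variance = sum((x_i - mean)^2) / n = 205.76
Std = sqrt(205.76) = 14.3443
Z = (x - mean) / std
= (78 - 59.8) / 14.3443
= 18.2 / 14.3443
= 1.27

1.27


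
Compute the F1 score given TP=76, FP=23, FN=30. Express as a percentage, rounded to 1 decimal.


Precision = TP / (TP + FP) = 76 / 99 = 0.7677
Recall = TP / (TP + FN) = 76 / 106 = 0.717
F1 = 2 * P * R / (P + R)
= 2 * 0.7677 * 0.717 / (0.7677 + 0.717)
= 1.1008 / 1.4847
= 0.7415
As percentage: 74.1%

74.1


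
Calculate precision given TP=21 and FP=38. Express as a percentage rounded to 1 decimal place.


Precision = TP / (TP + FP) * 100
= 21 / (21 + 38)
= 21 / 59
= 0.3559
= 35.6%

35.6


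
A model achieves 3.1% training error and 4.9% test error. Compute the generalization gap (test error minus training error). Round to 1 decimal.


Generalization gap = test_error - train_error
= 4.9 - 3.1
= 1.8%
A small gap suggests good generalization.

1.8


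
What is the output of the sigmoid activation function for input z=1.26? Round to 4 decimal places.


sigmoid(z) = 1 / (1 + exp(-z))
exp(-(1.26)) = exp(-1.26) = 0.2837
1 + 0.2837 = 1.2837
1 / 1.2837 = 0.7790

0.7790


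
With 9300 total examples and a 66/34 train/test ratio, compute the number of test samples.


Train samples = 9300 * 66% = 6138
Test samples = 9300 - 6138
= 3162

3162


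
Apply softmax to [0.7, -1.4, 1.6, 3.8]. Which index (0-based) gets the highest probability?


Softmax is a monotonic transformation, so it preserves the argmax.
We need to find the index of the maximum logit.
Index 0: 0.7
Index 1: -1.4
Index 2: 1.6
Index 3: 3.8
Maximum logit = 3.8 at index 3

3


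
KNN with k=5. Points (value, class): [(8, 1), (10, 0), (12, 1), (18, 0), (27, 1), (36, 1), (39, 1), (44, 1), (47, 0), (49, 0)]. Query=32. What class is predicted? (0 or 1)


Distances from query 32:
Point 36 (class 1): distance = 4
Point 27 (class 1): distance = 5
Point 39 (class 1): distance = 7
Point 44 (class 1): distance = 12
Point 18 (class 0): distance = 14
K=5 nearest neighbors: classes = [1, 1, 1, 1, 0]
Votes for class 1: 4 / 5
Majority vote => class 1

1


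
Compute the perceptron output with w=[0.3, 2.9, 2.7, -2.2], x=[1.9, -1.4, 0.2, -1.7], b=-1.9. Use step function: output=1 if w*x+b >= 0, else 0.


z = w . x + b
= 0.3*1.9 + 2.9*-1.4 + 2.7*0.2 + -2.2*-1.7 + -1.9
= 0.57 + -4.06 + 0.54 + 3.74 + -1.9
= 0.79 + -1.9
= -1.11
Since z = -1.11 < 0, output = 0

0


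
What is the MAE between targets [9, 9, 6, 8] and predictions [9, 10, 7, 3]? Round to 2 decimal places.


Absolute errors: [0, 1, 1, 5]
Sum of absolute errors = 7
MAE = 7 / 4 = 1.75

1.75


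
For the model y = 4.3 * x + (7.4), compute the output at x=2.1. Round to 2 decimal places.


y = 4.3 * 2.1 + (7.4)
= 9.03 + (7.4)
= 16.43

16.43


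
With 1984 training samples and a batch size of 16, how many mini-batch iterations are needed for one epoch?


Iterations per epoch = dataset_size / batch_size
= 1984 / 16
= 124

124


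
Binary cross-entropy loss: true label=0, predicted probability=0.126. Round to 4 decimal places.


For y=0: Loss = -log(1-p)
= -log(1 - 0.126)
= -log(0.874)
= -(-0.1347)
= 0.1347

0.1347


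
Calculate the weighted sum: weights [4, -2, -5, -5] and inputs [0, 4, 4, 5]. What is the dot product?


Element-wise products:
4 * 0 = 0
-2 * 4 = -8
-5 * 4 = -20
-5 * 5 = -25
Sum = 0 + -8 + -20 + -25
= -53

-53


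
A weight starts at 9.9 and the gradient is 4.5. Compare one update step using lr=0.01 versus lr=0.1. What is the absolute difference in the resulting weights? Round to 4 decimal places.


With lr=0.01: w_new = 9.9 - 0.01 * 4.5 = 9.855
With lr=0.1: w_new = 9.9 - 0.1 * 4.5 = 9.45
Absolute difference = |9.855 - 9.45|
= 0.4050

0.4050


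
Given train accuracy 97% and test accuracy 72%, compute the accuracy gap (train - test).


Gap = train_accuracy - test_accuracy
= 97 - 72
= 25%
This large gap strongly indicates overfitting.

25


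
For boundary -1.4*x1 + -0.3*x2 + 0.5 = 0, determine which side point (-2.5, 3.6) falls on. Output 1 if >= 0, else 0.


Compute -1.4 * -2.5 + -0.3 * 3.6 + 0.5
= 3.5 + -1.08 + 0.5
= 2.92
Since 2.92 >= 0, the point is on the positive side.

1


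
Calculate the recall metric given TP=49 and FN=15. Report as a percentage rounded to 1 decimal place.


Recall = TP / (TP + FN) * 100
= 49 / (49 + 15)
= 49 / 64
= 0.7656
= 76.6%

76.6


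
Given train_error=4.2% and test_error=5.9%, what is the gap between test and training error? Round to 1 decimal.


Generalization gap = test_error - train_error
= 5.9 - 4.2
= 1.7%
A small gap suggests good generalization.

1.7


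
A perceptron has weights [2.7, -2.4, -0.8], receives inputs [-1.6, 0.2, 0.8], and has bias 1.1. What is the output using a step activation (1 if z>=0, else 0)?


z = w . x + b
= 2.7*-1.6 + -2.4*0.2 + -0.8*0.8 + 1.1
= -4.32 + -0.48 + -0.64 + 1.1
= -5.44 + 1.1
= -4.34
Since z = -4.34 < 0, output = 0

0


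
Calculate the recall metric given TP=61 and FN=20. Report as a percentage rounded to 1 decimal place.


Recall = TP / (TP + FN) * 100
= 61 / (61 + 20)
= 61 / 81
= 0.7531
= 75.3%

75.3


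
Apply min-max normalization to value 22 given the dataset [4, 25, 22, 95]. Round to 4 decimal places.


Min = 4, Max = 95
Range = 95 - 4 = 91
Scaled = (x - min) / (max - min)
= (22 - 4) / 91
= 18 / 91
= 0.1978

0.1978


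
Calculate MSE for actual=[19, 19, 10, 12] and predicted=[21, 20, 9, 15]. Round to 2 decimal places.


Differences: [-2, -1, 1, -3]
Squared errors: [4, 1, 1, 9]
Sum of squared errors = 15
MSE = 15 / 4 = 3.75

3.75


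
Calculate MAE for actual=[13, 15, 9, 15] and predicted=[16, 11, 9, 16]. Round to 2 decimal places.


Absolute errors: [3, 4, 0, 1]
Sum of absolute errors = 8
MAE = 8 / 4 = 2.00

2.00


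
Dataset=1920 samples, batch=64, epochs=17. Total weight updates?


Iterations per epoch = 1920 / 64 = 30
Total updates = iterations_per_epoch * epochs
= 30 * 17
= 510

510


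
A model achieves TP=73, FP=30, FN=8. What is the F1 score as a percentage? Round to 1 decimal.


Precision = TP / (TP + FP) = 73 / 103 = 0.7087
Recall = TP / (TP + FN) = 73 / 81 = 0.9012
F1 = 2 * P * R / (P + R)
= 2 * 0.7087 * 0.9012 / (0.7087 + 0.9012)
= 1.2775 / 1.61
= 0.7935
As percentage: 79.3%

79.3


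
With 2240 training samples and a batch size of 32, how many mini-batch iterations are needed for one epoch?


Iterations per epoch = dataset_size / batch_size
= 2240 / 32
= 70

70


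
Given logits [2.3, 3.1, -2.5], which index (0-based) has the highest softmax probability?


Softmax is a monotonic transformation, so it preserves the argmax.
We need to find the index of the maximum logit.
Index 0: 2.3
Index 1: 3.1
Index 2: -2.5
Maximum logit = 3.1 at index 1

1


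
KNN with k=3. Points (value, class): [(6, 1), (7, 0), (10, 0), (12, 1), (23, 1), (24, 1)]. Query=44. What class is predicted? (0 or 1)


Distances from query 44:
Point 24 (class 1): distance = 20
Point 23 (class 1): distance = 21
Point 12 (class 1): distance = 32
K=3 nearest neighbors: classes = [1, 1, 1]
Votes for class 1: 3 / 3
Majority vote => class 1

1


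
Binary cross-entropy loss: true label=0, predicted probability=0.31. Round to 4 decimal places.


For y=0: Loss = -log(1-p)
= -log(1 - 0.31)
= -log(0.69)
= -(-0.3711)
= 0.3711

0.3711


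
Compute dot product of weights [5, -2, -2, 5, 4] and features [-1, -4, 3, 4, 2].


Element-wise products:
5 * -1 = -5
-2 * -4 = 8
-2 * 3 = -6
5 * 4 = 20
4 * 2 = 8
Sum = -5 + 8 + -6 + 20 + 8
= 25

25


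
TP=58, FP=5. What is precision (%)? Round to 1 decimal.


Precision = TP / (TP + FP) * 100
= 58 / (58 + 5)
= 58 / 63
= 0.9206
= 92.1%

92.1


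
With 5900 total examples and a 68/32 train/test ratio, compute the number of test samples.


Train samples = 5900 * 68% = 4012
Test samples = 5900 - 4012
= 1888

1888
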